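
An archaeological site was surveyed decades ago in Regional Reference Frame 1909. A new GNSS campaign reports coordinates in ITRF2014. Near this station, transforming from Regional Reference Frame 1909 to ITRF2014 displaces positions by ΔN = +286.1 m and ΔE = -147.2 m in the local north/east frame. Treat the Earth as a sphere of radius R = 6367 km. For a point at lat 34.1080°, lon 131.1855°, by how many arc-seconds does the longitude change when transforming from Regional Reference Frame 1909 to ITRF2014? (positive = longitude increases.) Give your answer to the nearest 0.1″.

At latitude 34.1080°, cos φ = 0.827982.
One radian of longitude at latitude φ spans R cos φ, so Δλ = ΔE / (R cos φ) = -147.2 / (6367000 × 0.827982) = -2.7922e-05 rad = -5.759″.

Δλ = -5.8″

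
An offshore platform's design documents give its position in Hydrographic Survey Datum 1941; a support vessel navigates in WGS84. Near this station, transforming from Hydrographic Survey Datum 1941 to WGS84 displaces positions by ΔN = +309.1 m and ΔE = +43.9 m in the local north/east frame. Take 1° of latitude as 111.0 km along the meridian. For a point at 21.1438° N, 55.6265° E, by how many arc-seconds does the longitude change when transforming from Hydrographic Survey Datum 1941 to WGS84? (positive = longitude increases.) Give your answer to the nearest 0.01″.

Δλ = 1.53″

At latitude 21.1438°, cos φ = 0.932678.
1° of longitude at this latitude = 111.0 × cos φ = 103.53 km, so Δλ = 43.9 / 103527.3 = 0.0004240° = 1.527″.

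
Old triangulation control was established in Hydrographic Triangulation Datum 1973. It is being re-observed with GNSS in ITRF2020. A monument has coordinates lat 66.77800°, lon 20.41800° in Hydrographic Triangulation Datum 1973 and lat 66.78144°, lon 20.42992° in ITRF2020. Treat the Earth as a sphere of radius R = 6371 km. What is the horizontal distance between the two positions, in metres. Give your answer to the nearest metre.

Δφ = 66.78144° − 66.77800° = +0.00344°; Δλ = 20.42992° − 20.41800° = +0.01192°.
1° along a meridian = πR/180 = 111195 m.
ΔN = Δφ × 111195 = 382.5 m; ΔE = Δλ × 111195 × cos(66.77800°) = +0.01192 × 111195 × 0.394295 = 522.6 m.
Distance = √(ΔE² + ΔN²) = √(522.6² + 382.5²) = 647.6 m.

648 m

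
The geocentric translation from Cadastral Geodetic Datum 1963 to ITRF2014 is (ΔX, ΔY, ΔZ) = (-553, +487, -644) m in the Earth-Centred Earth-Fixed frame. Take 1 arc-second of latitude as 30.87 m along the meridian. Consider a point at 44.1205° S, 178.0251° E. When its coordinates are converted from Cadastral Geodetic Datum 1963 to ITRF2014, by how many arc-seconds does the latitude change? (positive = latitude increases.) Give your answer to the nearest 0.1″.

sin φ = -0.696170, cos φ = 0.717877, sin λ = 0.034462, cos λ = -0.999406.
North component: ΔN = −sin φ cos λ·ΔX − sin φ sin λ·ΔY + cos φ·ΔZ = −(-0.696170)(-0.999406)(-553) − (-0.696170)(0.034462)(487) + (0.717877)(-644) = -65.88 m.
1° of latitude spans 3600 × 30.87 = 111132 m, so Δφ = -65.88 / 111132 × 3600 = -2.134″.

Δφ = -2.1″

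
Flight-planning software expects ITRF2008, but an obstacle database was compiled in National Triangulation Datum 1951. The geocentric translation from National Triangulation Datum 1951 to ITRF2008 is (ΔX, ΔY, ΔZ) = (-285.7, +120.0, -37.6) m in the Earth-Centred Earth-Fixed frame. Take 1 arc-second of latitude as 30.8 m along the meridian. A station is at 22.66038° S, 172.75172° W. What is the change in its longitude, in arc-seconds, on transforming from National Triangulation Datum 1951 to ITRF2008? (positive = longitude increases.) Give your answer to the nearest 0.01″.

sin φ = -0.385268, cos φ = 0.922805, sin λ = -0.126169, cos λ = -0.992009.
East component: ΔE = −sin λ·ΔX + cos λ·ΔY = −(-0.126169)(-285.7) + (-0.992009)(120.0) = -155.09 m.
1° of latitude spans 3600 × 30.80 = 110880 m; at latitude φ, 1° of longitude spans that × cos φ = 102320.6 m, so Δλ = -155.09 / 102320.6 × 3600 = -5.457″.

Δλ = -5.46″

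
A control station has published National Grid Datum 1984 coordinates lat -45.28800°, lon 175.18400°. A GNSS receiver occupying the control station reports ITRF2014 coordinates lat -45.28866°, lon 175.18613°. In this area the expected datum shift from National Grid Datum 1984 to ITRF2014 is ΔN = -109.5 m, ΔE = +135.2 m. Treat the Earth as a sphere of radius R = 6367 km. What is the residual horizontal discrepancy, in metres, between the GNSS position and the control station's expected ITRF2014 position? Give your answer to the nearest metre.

48 m

Observed coordinate differences: Δφ = -0.00066°, Δλ = +0.00213°.
Converting to metres (1° lat = 111125 m, cos φ = 0.703544): observed ΔN = -73.3 m, observed ΔE = 166.5 m.
Subtracting the expected shift leaves a residual of -73.3 − (-109.5) = 36.2 m north and 166.5 − (135.2) = 31.3 m east.
Residual distance = √(36.2² + 31.3²) = 47.8 m.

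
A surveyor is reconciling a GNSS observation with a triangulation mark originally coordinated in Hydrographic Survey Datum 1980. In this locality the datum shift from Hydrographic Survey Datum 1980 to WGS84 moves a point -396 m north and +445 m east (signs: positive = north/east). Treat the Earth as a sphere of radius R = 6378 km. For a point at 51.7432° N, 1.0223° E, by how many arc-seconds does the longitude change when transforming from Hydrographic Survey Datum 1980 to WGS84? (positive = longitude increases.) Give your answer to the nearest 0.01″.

At latitude 51.7432°, cos φ = 0.619187.
One radian of longitude at latitude φ spans R cos φ, so Δλ = ΔE / (R cos φ) = 445.0 / (6378000 × 0.619187) = 1.1268e-04 rad = 23.242″.

Δλ = 23.24″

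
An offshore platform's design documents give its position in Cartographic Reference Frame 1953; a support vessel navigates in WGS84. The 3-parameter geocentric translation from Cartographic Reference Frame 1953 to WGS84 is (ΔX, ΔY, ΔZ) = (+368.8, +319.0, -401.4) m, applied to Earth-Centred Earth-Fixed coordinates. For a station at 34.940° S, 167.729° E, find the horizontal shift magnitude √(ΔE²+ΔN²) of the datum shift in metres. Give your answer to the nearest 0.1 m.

The local east axis at (φ, λ) is (−sin λ, cos λ, 0), so ΔE = −sin(167.729°)·368.8 + cos(167.729°)·319.0 = -390.10 m.
The local north axis is (−sin φ cos λ, −sin φ sin λ, cos φ), giving ΔN = -206.393 + 38.830 − 329.049 = -496.61 m.
Horizontal magnitude = √(ΔE² + ΔN²) = √((-390.10)² + (-496.61)²) = 631.50 m.

631.5 m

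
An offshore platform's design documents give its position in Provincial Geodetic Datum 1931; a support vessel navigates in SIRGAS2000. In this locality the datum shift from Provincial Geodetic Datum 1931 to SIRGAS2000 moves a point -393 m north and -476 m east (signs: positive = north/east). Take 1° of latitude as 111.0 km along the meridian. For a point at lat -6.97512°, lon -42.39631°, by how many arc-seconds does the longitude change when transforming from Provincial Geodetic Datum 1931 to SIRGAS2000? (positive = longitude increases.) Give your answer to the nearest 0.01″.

Δλ = -15.55″

At latitude -6.97512°, cos φ = 0.992599.
1° of longitude at this latitude = 111.0 × cos φ = 110.18 km, so Δλ = -476.0 / 110178.5 = -0.0043203° = -15.553″.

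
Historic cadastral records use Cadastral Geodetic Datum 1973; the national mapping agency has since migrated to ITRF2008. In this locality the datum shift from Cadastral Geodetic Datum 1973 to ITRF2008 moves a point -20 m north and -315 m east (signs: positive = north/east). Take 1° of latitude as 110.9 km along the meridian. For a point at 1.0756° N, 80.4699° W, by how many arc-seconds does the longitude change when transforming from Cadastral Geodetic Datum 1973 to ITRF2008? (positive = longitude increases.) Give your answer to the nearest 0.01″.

At latitude 1.0756°, cos φ = 0.999824.
1° of longitude at this latitude = 110.9 × cos φ = 110.88 km, so Δλ = -315.0 / 110880.5 = -0.0028409° = -10.227″.

Δλ = -10.23″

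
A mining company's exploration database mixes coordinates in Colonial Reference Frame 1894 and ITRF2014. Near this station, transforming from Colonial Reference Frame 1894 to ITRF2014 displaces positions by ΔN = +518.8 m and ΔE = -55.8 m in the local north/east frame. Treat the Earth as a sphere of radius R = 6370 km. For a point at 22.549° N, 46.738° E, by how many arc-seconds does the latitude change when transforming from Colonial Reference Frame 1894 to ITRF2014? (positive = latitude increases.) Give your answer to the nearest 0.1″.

On a sphere of radius R, 1 rad of latitude = R, so Δφ = ΔN / R = 518.8 / 6370000 = 8.1444e-05 rad = 16.799″.

Δφ = 16.8″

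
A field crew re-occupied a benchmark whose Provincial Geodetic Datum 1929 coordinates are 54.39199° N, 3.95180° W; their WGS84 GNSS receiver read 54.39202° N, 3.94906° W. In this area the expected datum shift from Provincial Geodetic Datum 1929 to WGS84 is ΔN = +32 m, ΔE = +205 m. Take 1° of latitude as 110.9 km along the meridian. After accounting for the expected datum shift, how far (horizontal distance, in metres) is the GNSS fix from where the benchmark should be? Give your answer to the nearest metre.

Observed coordinate differences: Δφ = +0.00003°, Δλ = +0.00274°.
Converting to metres (1° lat = 110900 m, cos φ = 0.582237): observed ΔN = 3.3 m, observed ΔE = 176.9 m.
Subtracting the expected shift leaves a residual of 3.3 − (32) = -28.7 m north and 176.9 − (205) = -28.1 m east.
Residual distance = √((-28.7)² + (-28.1)²) = 40.1 m.

40 m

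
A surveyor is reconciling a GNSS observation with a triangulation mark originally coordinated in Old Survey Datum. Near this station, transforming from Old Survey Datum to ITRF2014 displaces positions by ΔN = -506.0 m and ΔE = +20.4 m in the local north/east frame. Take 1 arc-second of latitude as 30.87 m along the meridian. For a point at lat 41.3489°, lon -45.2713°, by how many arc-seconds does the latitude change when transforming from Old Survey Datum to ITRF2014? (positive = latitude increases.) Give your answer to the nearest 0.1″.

Δφ = -16.4″

1″ of latitude = 30.87 m, so Δφ = -506.0 / 30.87 = -16.391″.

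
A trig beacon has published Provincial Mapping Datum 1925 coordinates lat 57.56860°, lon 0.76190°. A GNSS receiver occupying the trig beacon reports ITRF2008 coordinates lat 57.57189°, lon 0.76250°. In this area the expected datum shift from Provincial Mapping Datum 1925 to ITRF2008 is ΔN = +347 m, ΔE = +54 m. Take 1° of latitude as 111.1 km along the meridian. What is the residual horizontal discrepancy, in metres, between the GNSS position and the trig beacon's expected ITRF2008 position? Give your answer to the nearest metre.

Observed coordinate differences: Δφ = +0.00329°, Δλ = +0.00060°.
Converting to metres (1° lat = 111100 m, cos φ = 0.536289): observed ΔN = 365.5 m, observed ΔE = 35.7 m.
Subtracting the expected shift leaves a residual of 365.5 − (347) = 18.5 m north and 35.7 − (54) = -18.3 m east.
Residual distance = √(18.5² + (-18.3)²) = 26.0 m.

26 m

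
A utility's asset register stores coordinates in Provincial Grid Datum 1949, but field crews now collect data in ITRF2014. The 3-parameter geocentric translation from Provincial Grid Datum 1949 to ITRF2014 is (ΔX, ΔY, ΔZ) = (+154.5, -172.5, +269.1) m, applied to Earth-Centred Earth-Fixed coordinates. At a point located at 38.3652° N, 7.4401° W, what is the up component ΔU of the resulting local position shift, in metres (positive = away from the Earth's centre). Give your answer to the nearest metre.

At φ = 38.3652°, λ = -7.4401°: sin φ = 0.620672, cos φ = 0.784071, sin λ = -0.129490, cos λ = 0.991581.
ΔU = cos φ cos λ·ΔX + cos φ sin λ·ΔY + sin φ·ΔZ = (0.784071)(0.991581)(154.5) + (0.784071)(-0.129490)(-172.5) + (0.620672)(269.1) = 304.66 m.

ΔU = 305 m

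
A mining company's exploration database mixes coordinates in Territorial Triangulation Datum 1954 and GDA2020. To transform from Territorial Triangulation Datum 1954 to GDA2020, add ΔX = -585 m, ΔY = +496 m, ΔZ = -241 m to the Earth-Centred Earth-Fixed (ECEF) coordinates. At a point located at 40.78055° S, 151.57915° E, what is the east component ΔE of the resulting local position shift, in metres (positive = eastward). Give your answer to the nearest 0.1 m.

ΔE = -157.8 m

The local east axis at (φ, λ) is (−sin λ, cos λ, 0), so ΔE = −sin(151.57915°)·(-585) + cos(151.57915°)·496 = -157.79 m.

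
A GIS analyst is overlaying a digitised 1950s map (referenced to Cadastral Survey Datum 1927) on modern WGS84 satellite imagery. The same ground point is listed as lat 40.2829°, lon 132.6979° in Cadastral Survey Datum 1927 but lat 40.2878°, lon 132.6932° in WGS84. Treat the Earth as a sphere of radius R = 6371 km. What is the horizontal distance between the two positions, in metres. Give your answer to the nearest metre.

675 m

Δφ = 40.2878° − 40.2829° = +0.0049°; Δλ = 132.6932° − 132.6979° = -0.0047°.
1° along a meridian = πR/180 = 111195 m.
ΔN = Δφ × 111195 = 544.9 m; ΔE = Δλ × 111195 × cos(40.2829°) = -0.0047 × 111195 × 0.762861 = -398.7 m.
Distance = √(ΔE² + ΔN²) = √((-398.7)² + 544.9²) = 675.1 m.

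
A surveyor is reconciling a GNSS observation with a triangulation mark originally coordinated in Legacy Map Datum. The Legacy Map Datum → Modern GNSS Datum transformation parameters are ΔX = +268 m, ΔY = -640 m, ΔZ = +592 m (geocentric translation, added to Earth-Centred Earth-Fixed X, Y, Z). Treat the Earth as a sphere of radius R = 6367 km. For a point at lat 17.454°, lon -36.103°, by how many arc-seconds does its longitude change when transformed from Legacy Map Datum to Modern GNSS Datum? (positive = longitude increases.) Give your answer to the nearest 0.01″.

sin φ = 0.299940, cos φ = 0.953958, sin λ = -0.589239, cos λ = 0.807959.
East component: ΔE = −sin λ·ΔX + cos λ·ΔY = −(-0.589239)(268) + (0.807959)(-640) = -359.18 m.
1° of latitude spans πR/180 = 111125 m; at latitude φ, 1° of longitude spans that × cos φ = 106008.7 m, so Δλ = -359.18 / 106008.7 × 3600 = -12.197″.

Δλ = -12.20″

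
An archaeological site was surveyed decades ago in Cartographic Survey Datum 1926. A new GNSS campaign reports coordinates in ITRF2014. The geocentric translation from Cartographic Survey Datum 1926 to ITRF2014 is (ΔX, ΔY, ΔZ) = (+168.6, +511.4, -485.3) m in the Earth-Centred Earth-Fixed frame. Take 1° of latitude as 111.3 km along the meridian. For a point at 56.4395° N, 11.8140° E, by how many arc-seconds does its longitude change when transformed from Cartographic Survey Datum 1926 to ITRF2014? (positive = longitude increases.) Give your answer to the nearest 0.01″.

sin φ = 0.833303, cos φ = 0.552817, sin λ = 0.204735, cos λ = 0.978817.
East component: ΔE = −sin λ·ΔX + cos λ·ΔY = −(0.204735)(168.6) + (0.978817)(511.4) = 466.05 m.
1° of latitude spans 111300 m; at latitude φ, 1° of longitude spans that × cos φ = 61528.6 m, so Δλ = 466.05 / 61528.6 × 3600 = 27.268″.

Δλ = 27.27″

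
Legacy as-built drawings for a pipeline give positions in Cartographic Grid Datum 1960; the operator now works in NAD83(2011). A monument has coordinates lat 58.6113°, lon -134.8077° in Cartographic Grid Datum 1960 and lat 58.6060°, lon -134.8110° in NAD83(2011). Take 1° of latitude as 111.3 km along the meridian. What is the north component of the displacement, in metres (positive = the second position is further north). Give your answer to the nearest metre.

Δφ = 58.6060° − 58.6113° = -0.0053°; Δλ = -134.8110° − -134.8077° = -0.0033°.
ΔN = Δφ × 111300 = -589.9 m; ΔE = Δλ × 111300 × cos(58.6113°) = -0.0033 × 111300 × 0.520841 = -191.3 m.

ΔN = -590 m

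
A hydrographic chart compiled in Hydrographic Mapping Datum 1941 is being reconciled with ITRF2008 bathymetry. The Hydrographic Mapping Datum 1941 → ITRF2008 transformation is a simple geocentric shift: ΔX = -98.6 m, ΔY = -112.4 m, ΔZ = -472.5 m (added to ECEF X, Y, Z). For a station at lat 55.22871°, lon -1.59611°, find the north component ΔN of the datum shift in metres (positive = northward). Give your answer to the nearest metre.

ΔN = -191 m

The local north axis is (−sin φ cos λ, −sin φ sin λ, cos φ), giving ΔN = 80.962 − 2.572 − 269.468 = -191.08 m.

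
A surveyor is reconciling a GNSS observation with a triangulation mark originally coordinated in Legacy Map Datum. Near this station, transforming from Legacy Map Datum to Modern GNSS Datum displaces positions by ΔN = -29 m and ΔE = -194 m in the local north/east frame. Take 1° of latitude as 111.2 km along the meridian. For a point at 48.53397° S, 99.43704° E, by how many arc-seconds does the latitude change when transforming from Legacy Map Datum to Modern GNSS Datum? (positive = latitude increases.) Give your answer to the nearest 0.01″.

Δφ = -0.94″

1° of latitude = 111.2 km, so Δφ = -29.0 / 111200 = -0.0002608° = -0.939″.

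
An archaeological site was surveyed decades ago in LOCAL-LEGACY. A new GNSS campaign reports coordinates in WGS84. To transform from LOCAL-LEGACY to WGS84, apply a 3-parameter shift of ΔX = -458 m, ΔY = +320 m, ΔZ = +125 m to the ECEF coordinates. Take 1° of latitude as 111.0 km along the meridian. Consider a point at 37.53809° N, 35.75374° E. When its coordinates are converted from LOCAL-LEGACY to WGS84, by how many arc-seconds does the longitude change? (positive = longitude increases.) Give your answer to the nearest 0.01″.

sin φ = 0.609289, cos φ = 0.792948, sin λ = 0.584303, cos λ = 0.811536.
East component: ΔE = −sin λ·ΔX + cos λ·ΔY = −(0.584303)(-458) + (0.811536)(320) = 527.30 m.
1° of latitude spans 111000 m; at latitude φ, 1° of longitude spans that × cos φ = 88017.3 m, so Δλ = 527.30 / 88017.3 × 3600 = 21.567″.

Δλ = 21.57″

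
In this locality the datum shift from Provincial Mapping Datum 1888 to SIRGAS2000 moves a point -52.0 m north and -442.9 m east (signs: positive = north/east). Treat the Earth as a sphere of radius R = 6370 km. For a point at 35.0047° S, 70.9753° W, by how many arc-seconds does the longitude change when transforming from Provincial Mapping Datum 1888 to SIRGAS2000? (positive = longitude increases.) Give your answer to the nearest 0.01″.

At latitude -35.0047°, cos φ = 0.819105.
One radian of longitude at latitude φ spans R cos φ, so Δλ = ΔE / (R cos φ) = -442.9 / (6370000 × 0.819105) = -8.4884e-05 rad = -17.509″.

Δλ = -17.51″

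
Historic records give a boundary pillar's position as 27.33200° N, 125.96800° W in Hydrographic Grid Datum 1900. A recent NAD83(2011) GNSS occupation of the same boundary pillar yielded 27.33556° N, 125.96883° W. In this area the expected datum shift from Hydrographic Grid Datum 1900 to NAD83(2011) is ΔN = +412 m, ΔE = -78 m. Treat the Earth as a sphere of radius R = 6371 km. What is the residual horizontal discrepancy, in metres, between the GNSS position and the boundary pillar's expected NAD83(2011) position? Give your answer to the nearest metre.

17 m

Observed coordinate differences: Δφ = +0.00356°, Δλ = -0.00083°.
Converting to metres (1° lat = 111195 m, cos φ = 0.888361): observed ΔN = 395.9 m, observed ΔE = -82.0 m.
Subtracting the expected shift leaves a residual of 395.9 − (412) = -16.1 m north and -82.0 − (-78) = -4.0 m east.
Residual distance = √((-16.1)² + (-4.0)²) = 16.6 m.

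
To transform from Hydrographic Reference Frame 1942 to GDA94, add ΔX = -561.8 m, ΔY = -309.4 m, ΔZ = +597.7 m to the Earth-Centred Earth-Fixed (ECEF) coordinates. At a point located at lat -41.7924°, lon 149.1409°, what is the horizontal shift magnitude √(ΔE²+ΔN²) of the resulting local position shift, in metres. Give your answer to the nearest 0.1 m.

The local east axis at (φ, λ) is (−sin λ, cos λ, 0), so ΔE = −sin(149.1409°)·(-561.8) + cos(149.1409°)·(-309.4) = 553.76 m.
The local north axis is (−sin φ cos λ, −sin φ sin λ, cos φ), giving ΔN = 321.399 − 105.763 + 445.624 = 661.26 m.
Horizontal magnitude = √(ΔE² + ΔN²) = √(553.76² + 661.26²) = 862.51 m.

862.5 m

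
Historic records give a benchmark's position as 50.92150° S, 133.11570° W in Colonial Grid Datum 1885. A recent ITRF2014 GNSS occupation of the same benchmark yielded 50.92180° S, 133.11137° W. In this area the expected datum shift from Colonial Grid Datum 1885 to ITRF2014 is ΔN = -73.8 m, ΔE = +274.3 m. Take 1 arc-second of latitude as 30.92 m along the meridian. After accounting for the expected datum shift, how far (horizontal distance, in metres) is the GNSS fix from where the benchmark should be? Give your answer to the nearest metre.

Observed coordinate differences: Δφ = -0.00030°, Δλ = +0.00433°.
Converting to metres (1° lat = 111312 m, cos φ = 0.630385): observed ΔN = -33.4 m, observed ΔE = 303.8 m.
Subtracting the expected shift leaves a residual of -33.4 − (-73.8) = 40.4 m north and 303.8 − (274.3) = 29.5 m east.
Residual distance = √(40.4² + 29.5²) = 50.0 m.

50 m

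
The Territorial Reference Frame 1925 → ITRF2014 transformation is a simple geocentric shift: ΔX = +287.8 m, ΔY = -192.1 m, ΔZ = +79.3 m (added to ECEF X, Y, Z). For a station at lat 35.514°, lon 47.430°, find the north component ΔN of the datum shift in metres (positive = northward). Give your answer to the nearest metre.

The local north axis is (−sin φ cos λ, −sin φ sin λ, cos φ), giving ΔN = -113.098 + 82.182 + 64.548 = 33.63 m.

ΔN = 34 m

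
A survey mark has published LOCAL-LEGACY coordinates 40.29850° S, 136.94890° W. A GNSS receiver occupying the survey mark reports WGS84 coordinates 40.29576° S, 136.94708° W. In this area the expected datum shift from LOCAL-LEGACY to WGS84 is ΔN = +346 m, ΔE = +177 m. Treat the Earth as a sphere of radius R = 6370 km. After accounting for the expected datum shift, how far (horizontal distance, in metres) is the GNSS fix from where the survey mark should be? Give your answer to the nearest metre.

Observed coordinate differences: Δφ = +0.00274°, Δλ = +0.00182°.
Converting to metres (1° lat = 111177 m, cos φ = 0.762685): observed ΔN = 304.6 m, observed ΔE = 154.3 m.
Subtracting the expected shift leaves a residual of 304.6 − (346) = -41.4 m north and 154.3 − (177) = -22.7 m east.
Residual distance = √((-41.4)² + (-22.7)²) = 47.2 m.

47 m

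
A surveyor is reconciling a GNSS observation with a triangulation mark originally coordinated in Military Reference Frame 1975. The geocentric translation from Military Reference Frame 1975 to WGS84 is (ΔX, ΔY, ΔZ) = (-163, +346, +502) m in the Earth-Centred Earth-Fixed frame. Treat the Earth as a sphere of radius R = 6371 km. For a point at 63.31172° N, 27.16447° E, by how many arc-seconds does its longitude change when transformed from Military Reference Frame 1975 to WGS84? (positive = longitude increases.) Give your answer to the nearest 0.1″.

sin φ = 0.893463, cos φ = 0.449136, sin λ = 0.456546, cos λ = 0.889700.
East component: ΔE = −sin λ·ΔX + cos λ·ΔY = −(0.456546)(-163) + (0.889700)(346) = 382.25 m.
1° of latitude spans πR/180 = 111195 m; at latitude φ, 1° of longitude spans that × cos φ = 49941.7 m, so Δλ = 382.25 / 49941.7 × 3600 = 27.554″.

Δλ = 27.6″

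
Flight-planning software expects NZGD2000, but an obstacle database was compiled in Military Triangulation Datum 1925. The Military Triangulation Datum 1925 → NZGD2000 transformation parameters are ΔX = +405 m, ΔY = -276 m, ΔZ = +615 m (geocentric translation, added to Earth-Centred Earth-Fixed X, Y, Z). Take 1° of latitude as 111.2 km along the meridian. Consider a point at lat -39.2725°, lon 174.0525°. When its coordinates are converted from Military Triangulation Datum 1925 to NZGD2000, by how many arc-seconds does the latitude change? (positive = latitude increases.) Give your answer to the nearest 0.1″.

Δφ = 6.6″

sin φ = -0.633009, cos φ = 0.774144, sin λ = 0.103617, cos λ = -0.994617.
North component: ΔN = −sin φ cos λ·ΔX − sin φ sin λ·ΔY + cos φ·ΔZ = −(-0.633009)(-0.994617)(405) − (-0.633009)(0.103617)(-276) + (0.774144)(615) = 203.01 m.
1° of latitude spans 111200 m, so Δφ = 203.01 / 111200 × 3600 = 6.572″.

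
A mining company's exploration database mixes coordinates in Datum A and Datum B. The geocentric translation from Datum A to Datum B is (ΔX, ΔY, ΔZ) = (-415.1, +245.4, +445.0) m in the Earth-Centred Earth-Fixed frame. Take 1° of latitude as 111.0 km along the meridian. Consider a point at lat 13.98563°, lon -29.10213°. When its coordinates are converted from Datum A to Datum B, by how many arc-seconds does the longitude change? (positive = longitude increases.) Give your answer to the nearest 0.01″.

sin φ = 0.241679, cos φ = 0.970356, sin λ = -0.486368, cos λ = 0.873754.
East component: ΔE = −sin λ·ΔX + cos λ·ΔY = −(-0.486368)(-415.1) + (0.873754)(245.4) = 12.53 m.
1° of latitude spans 111000 m; at latitude φ, 1° of longitude spans that × cos φ = 107709.6 m, so Δλ = 12.53 / 107709.6 × 3600 = 0.419″.

Δλ = 0.42″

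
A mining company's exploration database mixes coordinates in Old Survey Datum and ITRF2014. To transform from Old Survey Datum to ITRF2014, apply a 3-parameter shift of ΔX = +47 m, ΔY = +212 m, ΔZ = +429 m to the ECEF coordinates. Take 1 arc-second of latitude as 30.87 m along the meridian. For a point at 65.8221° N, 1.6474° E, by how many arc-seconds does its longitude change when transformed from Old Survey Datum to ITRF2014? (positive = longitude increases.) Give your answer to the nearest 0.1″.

sin φ = 0.912278, cos φ = 0.409571, sin λ = 0.028749, cos λ = 0.999587.
East component: ΔE = −sin λ·ΔX + cos λ·ΔY = −(0.028749)(47) + (0.999587)(212) = 210.56 m.
1° of latitude spans 3600 × 30.87 = 111132 m; at latitude φ, 1° of longitude spans that × cos φ = 45516.5 m, so Δλ = 210.56 / 45516.5 × 3600 = 16.654″.

Δλ = 16.7″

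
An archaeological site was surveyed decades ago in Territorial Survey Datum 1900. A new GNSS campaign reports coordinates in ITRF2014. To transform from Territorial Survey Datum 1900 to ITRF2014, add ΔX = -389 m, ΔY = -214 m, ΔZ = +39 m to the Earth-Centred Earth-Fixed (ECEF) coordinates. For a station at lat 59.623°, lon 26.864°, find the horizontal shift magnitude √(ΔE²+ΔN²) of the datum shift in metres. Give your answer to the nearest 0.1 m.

At φ = 59.623°, λ = 26.864°: sin φ = 0.862717, cos φ = 0.505687, sin λ = 0.451874, cos λ = 0.892082.
ΔE = −sin λ·ΔX + cos λ·ΔY = −(0.451874)·(-389) + (0.892082)·(-214) = -15.13 m.
ΔN = −sin φ cos λ·ΔX − sin φ sin λ·ΔY + cos φ·ΔZ = −(0.862717)(0.892082)(-389) − (0.862717)(0.451874)(-214) + (0.505687)(39) = 402.53 m.
Horizontal magnitude = √(ΔE² + ΔN²) = √((-15.13)² + 402.53²) = 402.81 m.

402.8 m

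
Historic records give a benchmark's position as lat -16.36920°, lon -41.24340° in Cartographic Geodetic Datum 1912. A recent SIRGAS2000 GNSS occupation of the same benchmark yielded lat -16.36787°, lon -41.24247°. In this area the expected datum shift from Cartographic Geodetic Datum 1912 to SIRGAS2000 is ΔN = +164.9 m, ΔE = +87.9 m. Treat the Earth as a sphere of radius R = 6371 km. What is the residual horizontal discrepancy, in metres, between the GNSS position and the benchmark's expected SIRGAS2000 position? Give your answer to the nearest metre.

20 m

Observed coordinate differences: Δφ = +0.00133°, Δλ = +0.00093°.
Converting to metres (1° lat = 111195 m, cos φ = 0.959466): observed ΔN = 147.9 m, observed ΔE = 99.2 m.
Subtracting the expected shift leaves a residual of 147.9 − (164.9) = -17.0 m north and 99.2 − (87.9) = 11.3 m east.
Residual distance = √((-17.0)² + 11.3²) = 20.4 m.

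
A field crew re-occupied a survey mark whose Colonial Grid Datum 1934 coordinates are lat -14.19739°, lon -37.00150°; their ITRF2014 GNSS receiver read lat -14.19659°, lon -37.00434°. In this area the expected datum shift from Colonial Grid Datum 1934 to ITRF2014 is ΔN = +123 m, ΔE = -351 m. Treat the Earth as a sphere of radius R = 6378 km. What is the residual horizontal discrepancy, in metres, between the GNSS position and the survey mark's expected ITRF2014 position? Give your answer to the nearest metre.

56 m

Observed coordinate differences: Δφ = +0.00080°, Δλ = -0.00284°.
Converting to metres (1° lat = 111317 m, cos φ = 0.969457): observed ΔN = 89.1 m, observed ΔE = -306.5 m.
Subtracting the expected shift leaves a residual of 89.1 − (123) = -33.9 m north and -306.5 − (-351) = 44.5 m east.
Residual distance = √((-33.9)² + 44.5²) = 56.0 m.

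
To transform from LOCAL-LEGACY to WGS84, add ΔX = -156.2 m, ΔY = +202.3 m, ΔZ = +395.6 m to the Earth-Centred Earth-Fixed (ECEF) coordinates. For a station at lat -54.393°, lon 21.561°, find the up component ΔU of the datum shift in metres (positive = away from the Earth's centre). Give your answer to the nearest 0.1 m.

ΔU = -362.9 m

At φ = -54.393°, λ = 21.561°: sin φ = -0.813030, cos φ = 0.582222, sin λ = 0.367492, cos λ = 0.930027.
ΔU = cos φ cos λ·ΔX + cos φ sin λ·ΔY + sin φ·ΔZ = (0.582222)(0.930027)(-156.2) + (0.582222)(0.367492)(202.3) + (-0.813030)(395.6) = -362.93 m.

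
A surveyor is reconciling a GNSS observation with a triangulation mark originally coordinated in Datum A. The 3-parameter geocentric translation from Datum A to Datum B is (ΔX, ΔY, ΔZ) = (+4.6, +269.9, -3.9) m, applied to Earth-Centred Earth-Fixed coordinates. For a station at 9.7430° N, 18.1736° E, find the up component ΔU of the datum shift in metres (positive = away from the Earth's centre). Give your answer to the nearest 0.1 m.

At φ = 9.7430°, λ = 18.1736°: sin φ = 0.169229, cos φ = 0.985577, sin λ = 0.311897, cos λ = 0.950116.
ΔU = cos φ cos λ·ΔX + cos φ sin λ·ΔY + sin φ·ΔZ = (0.985577)(0.950116)(4.6) + (0.985577)(0.311897)(269.9) + (0.169229)(-3.9) = 86.61 m.

ΔU = 86.6 m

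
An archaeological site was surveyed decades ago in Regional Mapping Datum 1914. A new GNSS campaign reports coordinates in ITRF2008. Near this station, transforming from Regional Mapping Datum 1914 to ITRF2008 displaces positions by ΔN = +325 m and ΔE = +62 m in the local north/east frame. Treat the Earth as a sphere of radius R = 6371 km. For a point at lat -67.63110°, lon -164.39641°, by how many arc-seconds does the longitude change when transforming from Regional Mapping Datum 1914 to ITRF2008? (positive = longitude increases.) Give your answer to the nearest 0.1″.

At latitude -67.63110°, cos φ = 0.380568.
One radian of longitude at latitude φ spans R cos φ, so Δλ = ΔE / (R cos φ) = 62.0 / (6371000 × 0.380568) = 2.5571e-05 rad = 5.274″.

Δλ = 5.3″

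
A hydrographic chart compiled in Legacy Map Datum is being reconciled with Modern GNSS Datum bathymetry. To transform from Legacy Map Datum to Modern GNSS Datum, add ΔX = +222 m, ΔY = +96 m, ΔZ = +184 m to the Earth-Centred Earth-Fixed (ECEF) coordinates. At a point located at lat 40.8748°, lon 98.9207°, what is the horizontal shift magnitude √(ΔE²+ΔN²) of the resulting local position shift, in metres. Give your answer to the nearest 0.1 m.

254.5 m

At φ = 40.8748°, λ = 98.9207°: sin φ = 0.654408, cos φ = 0.756141, sin λ = 0.987904, cos λ = -0.155067.
ΔE = −sin λ·ΔX + cos λ·ΔY = −(0.987904)·(222) + (-0.155067)·(96) = -234.20 m.
ΔN = −sin φ cos λ·ΔX − sin φ sin λ·ΔY + cos φ·ΔZ = −(0.654408)(-0.155067)(222) − (0.654408)(0.987904)(96) + (0.756141)(184) = 99.59 m.
Horizontal magnitude = √(ΔE² + ΔN²) = √((-234.20)² + 99.59²) = 254.50 m.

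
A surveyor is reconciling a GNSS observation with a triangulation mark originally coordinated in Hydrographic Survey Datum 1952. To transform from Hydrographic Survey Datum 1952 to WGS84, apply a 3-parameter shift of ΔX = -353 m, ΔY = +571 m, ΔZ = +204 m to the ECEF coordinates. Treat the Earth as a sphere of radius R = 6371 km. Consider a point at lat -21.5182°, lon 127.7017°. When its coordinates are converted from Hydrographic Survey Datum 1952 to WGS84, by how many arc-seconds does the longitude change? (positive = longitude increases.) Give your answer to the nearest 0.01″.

sin φ = -0.366797, cos φ = 0.930301, sin λ = 0.791205, cos λ = -0.611551.
East component: ΔE = −sin λ·ΔX + cos λ·ΔY = −(0.791205)(-353) + (-0.611551)(571) = -69.90 m.
1° of latitude spans πR/180 = 111195 m; at latitude φ, 1° of longitude spans that × cos φ = 103444.8 m, so Δλ = -69.90 / 103444.8 × 3600 = -2.433″.

Δλ = -2.43″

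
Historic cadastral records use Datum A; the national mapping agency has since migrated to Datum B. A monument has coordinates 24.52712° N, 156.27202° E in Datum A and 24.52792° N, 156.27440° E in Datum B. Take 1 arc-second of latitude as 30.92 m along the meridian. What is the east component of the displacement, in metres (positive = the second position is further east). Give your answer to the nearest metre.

ΔE = 241 m

Δφ = 24.52792° − 24.52712° = +0.00080°; Δλ = 156.27440° − 156.27202° = +0.00238°.
1° of latitude = 3600 × 30.92 = 111312 m.
ΔN = Δφ × 111312 = 89.0 m; ΔE = Δλ × 111312 × cos(24.52712°) = +0.00238 × 111312 × 0.909765 = 241.0 m.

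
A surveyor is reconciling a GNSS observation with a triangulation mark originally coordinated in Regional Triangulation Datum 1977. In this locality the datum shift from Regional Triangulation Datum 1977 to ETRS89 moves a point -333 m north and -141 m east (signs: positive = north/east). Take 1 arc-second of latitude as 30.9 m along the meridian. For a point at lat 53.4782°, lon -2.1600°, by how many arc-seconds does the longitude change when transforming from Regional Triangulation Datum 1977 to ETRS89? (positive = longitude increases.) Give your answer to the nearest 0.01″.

At latitude 53.4782°, cos φ = 0.595129.
1″ of longitude at this latitude = 30.90 × cos φ = 18.3895 m, so Δλ = -141.0 / 18.3895 = -7.667″.

Δλ = -7.67″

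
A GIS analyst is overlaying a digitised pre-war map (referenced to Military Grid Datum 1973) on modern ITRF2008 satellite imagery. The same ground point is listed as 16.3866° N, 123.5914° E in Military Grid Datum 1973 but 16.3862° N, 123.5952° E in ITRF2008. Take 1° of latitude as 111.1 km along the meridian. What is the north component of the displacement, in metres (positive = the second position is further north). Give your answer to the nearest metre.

ΔN = -44 m

Δφ = 16.3862° − 16.3866° = -0.0004°; Δλ = 123.5952° − 123.5914° = +0.0038°.
ΔN = Δφ × 111100 = -44.4 m; ΔE = Δλ × 111100 × cos(16.3866°) = +0.0038 × 111100 × 0.959380 = 405.0 m.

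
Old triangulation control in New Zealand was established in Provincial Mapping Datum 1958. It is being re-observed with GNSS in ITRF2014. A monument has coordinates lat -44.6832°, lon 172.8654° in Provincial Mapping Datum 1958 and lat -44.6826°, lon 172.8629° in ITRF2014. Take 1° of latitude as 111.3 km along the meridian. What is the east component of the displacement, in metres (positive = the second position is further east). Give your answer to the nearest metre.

Δφ = -44.6826° − -44.6832° = +0.0006°; Δλ = 172.8629° − 172.8654° = -0.0025°.
ΔN = Δφ × 111300 = 66.8 m; ΔE = Δλ × 111300 × cos(-44.6832°) = -0.0025 × 111300 × 0.711006 = -197.8 m.

ΔE = -198 m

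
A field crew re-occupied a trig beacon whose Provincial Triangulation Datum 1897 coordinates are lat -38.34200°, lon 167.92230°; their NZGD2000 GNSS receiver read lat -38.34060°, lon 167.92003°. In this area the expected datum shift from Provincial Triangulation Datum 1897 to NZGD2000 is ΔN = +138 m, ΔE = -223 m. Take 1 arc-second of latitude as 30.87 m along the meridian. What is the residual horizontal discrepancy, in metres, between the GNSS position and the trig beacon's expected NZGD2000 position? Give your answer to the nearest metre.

31 m

Observed coordinate differences: Δφ = +0.00140°, Δλ = -0.00227°.
Converting to metres (1° lat = 111132 m, cos φ = 0.784322): observed ΔN = 155.6 m, observed ΔE = -197.9 m.
Subtracting the expected shift leaves a residual of 155.6 − (138) = 17.6 m north and -197.9 − (-223) = 25.1 m east.
Residual distance = √(17.6² + 25.1²) = 30.7 m.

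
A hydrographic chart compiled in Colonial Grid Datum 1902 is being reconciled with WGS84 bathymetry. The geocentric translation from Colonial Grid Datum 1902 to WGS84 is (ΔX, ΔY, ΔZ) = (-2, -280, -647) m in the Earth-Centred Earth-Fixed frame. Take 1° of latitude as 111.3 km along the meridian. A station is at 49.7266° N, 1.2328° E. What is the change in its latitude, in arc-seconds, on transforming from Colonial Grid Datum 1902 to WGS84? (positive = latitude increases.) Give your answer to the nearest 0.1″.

sin φ = 0.762969, cos φ = 0.646436, sin λ = 0.021515, cos λ = 0.999769.
North component: ΔN = −sin φ cos λ·ΔX − sin φ sin λ·ΔY + cos φ·ΔZ = −(0.762969)(0.999769)(-2) − (0.762969)(0.021515)(-280) + (0.646436)(-647) = -412.12 m.
1° of latitude spans 111300 m, so Δφ = -412.12 / 111300 × 3600 = -13.330″.

Δφ = -13.3″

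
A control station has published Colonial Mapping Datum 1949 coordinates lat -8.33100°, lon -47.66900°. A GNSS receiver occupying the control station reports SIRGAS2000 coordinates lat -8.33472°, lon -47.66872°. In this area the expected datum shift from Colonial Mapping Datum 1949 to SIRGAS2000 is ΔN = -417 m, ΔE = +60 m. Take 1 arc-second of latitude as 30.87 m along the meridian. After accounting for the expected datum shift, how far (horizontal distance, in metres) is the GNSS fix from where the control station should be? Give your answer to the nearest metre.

29 m

Observed coordinate differences: Δφ = -0.00372°, Δλ = +0.00028°.
Converting to metres (1° lat = 111132 m, cos φ = 0.989448): observed ΔN = -413.4 m, observed ΔE = 30.8 m.
Subtracting the expected shift leaves a residual of -413.4 − (-417) = 3.6 m north and 30.8 − (60) = -29.2 m east.
Residual distance = √(3.6² + (-29.2)²) = 29.4 m.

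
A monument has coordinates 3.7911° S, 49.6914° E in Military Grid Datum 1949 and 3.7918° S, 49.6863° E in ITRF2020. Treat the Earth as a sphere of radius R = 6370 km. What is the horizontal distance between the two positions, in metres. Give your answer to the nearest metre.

571 m

Δφ = -3.7918° − -3.7911° = -0.0007°; Δλ = 49.6863° − 49.6914° = -0.0051°.
1° along a meridian = πR/180 = 111177 m.
ΔN = Δφ × 111177 = -77.8 m; ΔE = Δλ × 111177 × cos(-3.7911°) = -0.0051 × 111177 × 0.997812 = -565.8 m.
Distance = √(ΔE² + ΔN²) = √((-565.8)² + (-77.8)²) = 571.1 m.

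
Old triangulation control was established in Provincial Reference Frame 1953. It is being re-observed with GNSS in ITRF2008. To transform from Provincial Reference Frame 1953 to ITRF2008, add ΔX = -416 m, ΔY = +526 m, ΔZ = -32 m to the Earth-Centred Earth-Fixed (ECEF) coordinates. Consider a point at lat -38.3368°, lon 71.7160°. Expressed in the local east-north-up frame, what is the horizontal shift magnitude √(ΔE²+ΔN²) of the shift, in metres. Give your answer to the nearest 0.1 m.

The local east axis at (φ, λ) is (−sin λ, cos λ, 0), so ΔE = −sin(71.7160°)·(-416) + cos(71.7160°)·526 = 560.02 m.
The local north axis is (−sin φ cos λ, −sin φ sin λ, cos φ), giving ΔN = -80.953 + 309.797 − 25.100 = 203.74 m.
Horizontal magnitude = √(ΔE² + ΔN²) = √(560.02² + 203.74²) = 595.93 m.

595.9 m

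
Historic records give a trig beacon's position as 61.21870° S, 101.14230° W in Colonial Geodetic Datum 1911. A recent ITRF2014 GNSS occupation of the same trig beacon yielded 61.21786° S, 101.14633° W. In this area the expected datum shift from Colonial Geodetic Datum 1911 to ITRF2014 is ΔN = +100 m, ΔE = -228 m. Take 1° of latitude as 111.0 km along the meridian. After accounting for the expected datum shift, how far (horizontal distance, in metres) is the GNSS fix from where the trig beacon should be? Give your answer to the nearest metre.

Observed coordinate differences: Δφ = +0.00084°, Δλ = -0.00403°.
Converting to metres (1° lat = 111000 m, cos φ = 0.481468): observed ΔN = 93.2 m, observed ΔE = -215.4 m.
Subtracting the expected shift leaves a residual of 93.2 − (100) = -6.8 m north and -215.4 − (-228) = 12.6 m east.
Residual distance = √((-6.8)² + 12.6²) = 14.3 m.

14 m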